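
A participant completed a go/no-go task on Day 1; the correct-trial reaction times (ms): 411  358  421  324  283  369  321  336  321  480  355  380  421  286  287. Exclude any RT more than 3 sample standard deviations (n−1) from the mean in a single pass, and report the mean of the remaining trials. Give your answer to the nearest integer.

357 ms

n = 15, ΣRT = 5353, M = 356.867
Σ(x−M)² = 46453.73; s = √(46453.73/14) = 57.603
Cutoffs: 356.867 ± 3·57.603 → [184.1, 529.7]
No RTs fall outside the cutoffs; all 15 retained. Mean = 5353/15 = 356.867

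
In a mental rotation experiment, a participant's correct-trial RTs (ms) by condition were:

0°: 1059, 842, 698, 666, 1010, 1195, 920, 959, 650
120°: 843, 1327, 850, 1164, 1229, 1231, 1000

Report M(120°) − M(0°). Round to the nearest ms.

M(0°) = 7999/9 = 888.778
M(120°) = 7644/7 = 1092.000
Difference = 1092.000 − 888.778 = 203.222 ms

203 ms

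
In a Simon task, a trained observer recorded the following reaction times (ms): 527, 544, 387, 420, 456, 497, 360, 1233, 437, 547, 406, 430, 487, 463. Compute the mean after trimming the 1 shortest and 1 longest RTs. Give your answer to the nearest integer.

467 ms

Sorted: 360, 387, 406, 420, 430, 437, 456, 463, 487, 497, 527, 544, 547, 1233
Drop lowest 1 (360) and highest 1 (1233)
Remaining (n=12): Σ = 5601, mean = 5601/12 = 466.750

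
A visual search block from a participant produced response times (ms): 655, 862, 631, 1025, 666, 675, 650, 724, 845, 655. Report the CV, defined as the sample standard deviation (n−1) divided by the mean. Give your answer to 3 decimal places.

n = 10, Σ = 7388, M = 738.8000
Σ(x−M)² = 151507.600; s = √(151507.600/9) = 129.7466
CV = 129.7466 / 738.8000 = 0.17562

0.176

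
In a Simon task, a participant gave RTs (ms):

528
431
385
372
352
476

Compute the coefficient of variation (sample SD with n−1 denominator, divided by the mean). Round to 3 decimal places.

0.160

n = 6, Σ = 2544, M = 424.0000
Σ(x−M)² = 22978.000; s = √(22978.000/5) = 67.7909
CV = 67.7909 / 424.0000 = 0.15988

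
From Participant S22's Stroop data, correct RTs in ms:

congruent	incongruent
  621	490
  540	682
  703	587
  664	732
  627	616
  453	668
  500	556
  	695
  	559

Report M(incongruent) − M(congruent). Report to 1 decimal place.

M(congruent) = 4108/7 = 586.857
M(incongruent) = 5585/9 = 620.556
Difference = 620.556 − 586.857 = 33.698 ms

33.7 ms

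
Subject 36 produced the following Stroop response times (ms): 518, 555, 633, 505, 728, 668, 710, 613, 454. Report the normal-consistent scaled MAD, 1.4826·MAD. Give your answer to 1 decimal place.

140.8 ms

Sorted: 454, 505, 518, 555, 613, 633, 668, 710, 728 → median = 613
|x − 613| sorted: 0, 20, 55, 58, 95, 97, 108, 115, 159 → MAD = 95
Robust SD ≈ 1.4826 × 95 = 140.847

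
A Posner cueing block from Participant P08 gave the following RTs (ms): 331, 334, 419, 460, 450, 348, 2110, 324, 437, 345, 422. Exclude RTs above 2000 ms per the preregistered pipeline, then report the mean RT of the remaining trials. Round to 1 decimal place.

Excluded: 2110
Retained (n=10): Σ = 3870
Mean = 3870/10 = 387.0000

387.0 ms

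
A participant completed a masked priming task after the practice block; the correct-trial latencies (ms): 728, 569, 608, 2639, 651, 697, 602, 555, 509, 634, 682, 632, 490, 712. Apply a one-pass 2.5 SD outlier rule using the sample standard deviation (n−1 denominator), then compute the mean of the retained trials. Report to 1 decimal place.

n = 14, ΣRT = 10708, M = 764.857
Σ(x−M)² = 3850307.71; s = √(3850307.71/13) = 544.222
Cutoffs: 764.857 ± 2.5·544.222 → [-595.7, 2125.4]
Outside: 2639 → excluded.
Retained (n=13): Σ = 8069, mean = 8069/13 = 620.692

620.7 ms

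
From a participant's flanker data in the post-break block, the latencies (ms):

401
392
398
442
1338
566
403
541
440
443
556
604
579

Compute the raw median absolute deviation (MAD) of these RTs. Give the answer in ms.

51 ms

Sorted: 392, 398, 401, 403, 440, 442, 443, 541, 556, 566, 579, 604, 1338 → median = 443
|x − 443|: 42, 51, 45, 1, 895, 123, 40, 98, 3, 0, 113, 161, 136
Sorted deviations: 0, 1, 3, 40, 42, 45, 51, 98, 113, 123, 136, 161, 895 → MAD = 51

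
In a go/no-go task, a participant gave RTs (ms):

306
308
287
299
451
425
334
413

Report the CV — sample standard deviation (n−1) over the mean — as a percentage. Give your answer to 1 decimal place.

n = 8, Σ = 2823, M = 352.8750
Σ(x−M)² = 30254.875; s = √(30254.875/7) = 65.7429
CV = 65.7429 / 352.8750 = 0.18631 = 18.631%

18.6%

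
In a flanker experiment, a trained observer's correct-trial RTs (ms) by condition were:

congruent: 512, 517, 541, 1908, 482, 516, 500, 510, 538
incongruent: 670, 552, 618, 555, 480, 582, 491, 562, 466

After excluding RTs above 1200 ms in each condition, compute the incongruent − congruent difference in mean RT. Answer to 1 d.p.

38.4 ms

congruent: exclude 1908
M(congruent) = 4116/8 = 514.500
M(incongruent) = 4976/9 = 552.889
Difference = 552.889 − 514.500 = 38.389 ms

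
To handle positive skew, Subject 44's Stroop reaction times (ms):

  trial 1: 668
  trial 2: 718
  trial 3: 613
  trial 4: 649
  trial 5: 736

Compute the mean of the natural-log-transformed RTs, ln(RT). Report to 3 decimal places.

ln(RT): 6.5043, 6.5765, 6.4184, 6.4754, 6.6012
Σ ln(RT) = 32.5758
Mean = 32.5758/5 = 6.51516

6.515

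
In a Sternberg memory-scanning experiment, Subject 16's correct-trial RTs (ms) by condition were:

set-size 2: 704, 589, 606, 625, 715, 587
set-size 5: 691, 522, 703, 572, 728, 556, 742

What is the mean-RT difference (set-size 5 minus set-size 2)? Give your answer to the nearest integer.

M(set-size 2) = 3826/6 = 637.667
M(set-size 5) = 4514/7 = 644.857
Difference = 644.857 − 637.667 = 7.190 ms

7 ms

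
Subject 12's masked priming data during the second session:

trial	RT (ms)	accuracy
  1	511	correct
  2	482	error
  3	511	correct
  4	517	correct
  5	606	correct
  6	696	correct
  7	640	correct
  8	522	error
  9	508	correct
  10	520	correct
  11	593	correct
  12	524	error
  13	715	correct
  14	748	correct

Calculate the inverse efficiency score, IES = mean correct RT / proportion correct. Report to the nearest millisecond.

Correct trials (n=11): 511, 511, 517, 606, 696, 640, 508, 520, 593, 715, 748
Mean correct RT = 6565/11 = 596.8182 ms
Proportion correct = 11/14
IES = 596.8182 / (11/14) = 759.587 ms

760 ms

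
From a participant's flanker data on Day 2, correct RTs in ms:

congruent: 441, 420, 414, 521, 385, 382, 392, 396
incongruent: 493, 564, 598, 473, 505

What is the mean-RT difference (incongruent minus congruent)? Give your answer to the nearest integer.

108 ms

M(congruent) = 3351/8 = 418.875
M(incongruent) = 2633/5 = 526.600
Difference = 526.600 − 418.875 = 107.725 ms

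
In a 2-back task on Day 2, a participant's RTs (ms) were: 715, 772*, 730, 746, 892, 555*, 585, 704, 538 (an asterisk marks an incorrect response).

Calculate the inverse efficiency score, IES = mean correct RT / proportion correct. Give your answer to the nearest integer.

Correct trials (n=7): 715, 730, 746, 892, 585, 704, 538
Mean correct RT = 4910/7 = 701.4286 ms
Proportion correct = 7/9
IES = 701.4286 / (7/9) = 901.837 ms

902 ms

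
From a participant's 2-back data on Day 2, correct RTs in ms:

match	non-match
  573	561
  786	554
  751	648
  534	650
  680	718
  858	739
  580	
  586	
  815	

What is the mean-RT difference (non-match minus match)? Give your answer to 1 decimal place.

-39.8 ms

M(match) = 6163/9 = 684.778
M(non-match) = 3870/6 = 645.000
Difference = 645.000 − 684.778 = -39.778 ms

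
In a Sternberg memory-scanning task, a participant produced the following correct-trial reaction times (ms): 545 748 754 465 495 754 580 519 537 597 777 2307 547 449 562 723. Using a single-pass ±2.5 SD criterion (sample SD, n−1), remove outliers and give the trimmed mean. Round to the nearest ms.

603 ms

n = 16, ΣRT = 11359, M = 709.938
Σ(x−M)² = 2906530.94; s = √(2906530.94/15) = 440.192
Cutoffs: 709.938 ± 2.5·440.192 → [-390.5, 1810.4]
Outside: 2307 → excluded.
Retained (n=15): Σ = 9052, mean = 9052/15 = 603.467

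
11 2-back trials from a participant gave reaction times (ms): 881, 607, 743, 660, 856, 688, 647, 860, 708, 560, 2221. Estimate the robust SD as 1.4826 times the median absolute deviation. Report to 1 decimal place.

149.7 ms

Sorted: 560, 607, 647, 660, 688, 708, 743, 856, 860, 881, 2221 → median = 708
|x − 708| sorted: 0, 20, 35, 48, 61, 101, 148, 148, 152, 173, 1513 → MAD = 101
Robust SD ≈ 1.4826 × 101 = 149.743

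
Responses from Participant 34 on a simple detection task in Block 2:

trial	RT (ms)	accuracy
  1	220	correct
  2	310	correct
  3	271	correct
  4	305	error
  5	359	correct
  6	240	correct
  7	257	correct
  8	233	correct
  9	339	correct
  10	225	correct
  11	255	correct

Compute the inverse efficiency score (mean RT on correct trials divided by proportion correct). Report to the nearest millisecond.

298 ms

Correct trials (n=10): 220, 310, 271, 359, 240, 257, 233, 339, 225, 255
Mean correct RT = 2709/10 = 270.9000 ms
Proportion correct = 10/11
IES = 270.9000 / (10/11) = 297.990 ms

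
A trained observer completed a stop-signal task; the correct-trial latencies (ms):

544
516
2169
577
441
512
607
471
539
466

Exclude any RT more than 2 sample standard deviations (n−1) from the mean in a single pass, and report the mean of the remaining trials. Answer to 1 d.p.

519.2 ms

n = 10, ΣRT = 6842, M = 684.200
Σ(x−M)² = 2472977.60; s = √(2472977.60/9) = 524.190
Cutoffs: 684.200 ± 2·524.190 → [-364.2, 1732.6]
Outside: 2169 → excluded.
Retained (n=9): Σ = 4673, mean = 4673/9 = 519.222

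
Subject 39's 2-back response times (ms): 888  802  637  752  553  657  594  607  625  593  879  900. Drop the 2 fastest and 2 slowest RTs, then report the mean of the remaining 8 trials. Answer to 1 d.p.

Sorted: 553, 593, 594, 607, 625, 637, 657, 752, 802, 879, 888, 900
Drop lowest 2 (553, 593) and highest 2 (888, 900)
Remaining (n=8): Σ = 5553, mean = 5553/8 = 694.125

694.1 ms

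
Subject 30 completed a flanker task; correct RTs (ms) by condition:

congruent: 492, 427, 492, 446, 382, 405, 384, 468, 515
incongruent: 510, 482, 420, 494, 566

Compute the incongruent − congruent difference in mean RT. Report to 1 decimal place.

M(congruent) = 4011/9 = 445.667
M(incongruent) = 2472/5 = 494.400
Difference = 494.400 − 445.667 = 48.733 ms

48.7 ms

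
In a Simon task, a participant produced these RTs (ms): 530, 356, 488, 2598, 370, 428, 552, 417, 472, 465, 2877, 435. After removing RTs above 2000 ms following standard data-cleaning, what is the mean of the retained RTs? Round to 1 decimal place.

Excluded: 2598, 2877
Retained (n=10): Σ = 4513
Mean = 4513/10 = 451.3000

451.3 ms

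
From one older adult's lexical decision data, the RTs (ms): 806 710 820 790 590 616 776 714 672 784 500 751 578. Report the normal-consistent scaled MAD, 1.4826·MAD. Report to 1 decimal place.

Sorted: 500, 578, 590, 616, 672, 710, 714, 751, 776, 784, 790, 806, 820 → median = 714
|x − 714| sorted: 0, 4, 37, 42, 62, 70, 76, 92, 98, 106, 124, 136, 214 → MAD = 76
Robust SD ≈ 1.4826 × 76 = 112.678

112.7 ms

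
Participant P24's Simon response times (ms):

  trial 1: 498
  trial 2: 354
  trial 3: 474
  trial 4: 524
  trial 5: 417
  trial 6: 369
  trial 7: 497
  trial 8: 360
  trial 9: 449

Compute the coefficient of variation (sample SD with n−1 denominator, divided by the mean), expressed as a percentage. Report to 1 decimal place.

n = 9, Σ = 3942, M = 438.0000
Σ(x−M)² = 34236.000; s = √(34236.000/8) = 65.4179
CV = 65.4179 / 438.0000 = 0.14936 = 14.936%

14.9%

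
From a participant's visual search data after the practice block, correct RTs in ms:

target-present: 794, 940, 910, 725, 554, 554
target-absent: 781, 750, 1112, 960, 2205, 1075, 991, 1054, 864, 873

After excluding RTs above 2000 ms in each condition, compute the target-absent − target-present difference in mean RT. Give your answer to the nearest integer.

194 ms

target-absent: exclude 2205
M(target-present) = 4477/6 = 746.167
M(target-absent) = 8460/9 = 940.000
Difference = 940.000 − 746.167 = 193.833 ms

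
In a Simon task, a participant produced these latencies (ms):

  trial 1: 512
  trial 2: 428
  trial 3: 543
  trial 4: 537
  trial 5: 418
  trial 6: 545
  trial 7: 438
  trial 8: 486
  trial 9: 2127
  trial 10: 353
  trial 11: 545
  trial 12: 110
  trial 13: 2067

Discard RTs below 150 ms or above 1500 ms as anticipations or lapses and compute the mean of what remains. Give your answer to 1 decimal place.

480.5 ms

Excluded: 110, 2067, 2127
Retained (n=10): Σ = 4805
Mean = 4805/10 = 480.5000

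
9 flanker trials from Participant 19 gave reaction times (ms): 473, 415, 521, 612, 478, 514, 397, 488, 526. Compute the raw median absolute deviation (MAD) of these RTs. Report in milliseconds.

Sorted: 397, 415, 473, 478, 488, 514, 521, 526, 612 → median = 488
|x − 488|: 15, 73, 33, 124, 10, 26, 91, 0, 38
Sorted deviations: 0, 10, 15, 26, 33, 38, 73, 91, 124 → MAD = 33

33 ms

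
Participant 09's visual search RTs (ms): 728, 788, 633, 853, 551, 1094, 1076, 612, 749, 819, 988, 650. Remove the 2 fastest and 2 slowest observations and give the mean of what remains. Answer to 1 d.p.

Sorted: 551, 612, 633, 650, 728, 749, 788, 819, 853, 988, 1076, 1094
Drop lowest 2 (551, 612) and highest 2 (1076, 1094)
Remaining (n=8): Σ = 6208, mean = 6208/8 = 776.000

776.0 ms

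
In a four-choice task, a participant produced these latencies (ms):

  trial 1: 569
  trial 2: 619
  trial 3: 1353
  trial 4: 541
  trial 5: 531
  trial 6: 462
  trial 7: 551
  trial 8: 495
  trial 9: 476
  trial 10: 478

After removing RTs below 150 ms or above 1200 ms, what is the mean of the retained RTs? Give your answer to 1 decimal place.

Excluded: 1353
Retained (n=9): Σ = 4722
Mean = 4722/9 = 524.6667

524.7 ms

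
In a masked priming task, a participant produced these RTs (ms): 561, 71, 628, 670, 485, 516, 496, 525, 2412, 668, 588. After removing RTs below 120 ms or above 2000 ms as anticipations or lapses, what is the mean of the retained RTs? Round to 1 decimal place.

Excluded: 71, 2412
Retained (n=9): Σ = 5137
Mean = 5137/9 = 570.7778

570.8 ms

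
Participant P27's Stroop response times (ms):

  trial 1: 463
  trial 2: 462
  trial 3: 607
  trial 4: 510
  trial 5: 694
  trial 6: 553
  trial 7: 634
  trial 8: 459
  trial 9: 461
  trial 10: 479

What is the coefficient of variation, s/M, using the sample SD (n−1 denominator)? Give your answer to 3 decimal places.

n = 10, Σ = 5322, M = 532.2000
Σ(x−M)² = 66037.600; s = √(66037.600/9) = 85.6593
CV = 85.6593 / 532.2000 = 0.16095

0.161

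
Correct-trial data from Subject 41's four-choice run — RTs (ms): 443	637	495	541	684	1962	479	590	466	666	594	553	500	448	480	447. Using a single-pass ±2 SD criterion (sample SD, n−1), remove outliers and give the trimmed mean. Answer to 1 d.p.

n = 16, ΣRT = 9985, M = 624.062
Σ(x−M)² = 2003570.94; s = √(2003570.94/15) = 365.474
Cutoffs: 624.062 ± 2·365.474 → [-106.9, 1355.0]
Outside: 1962 → excluded.
Retained (n=15): Σ = 8023, mean = 8023/15 = 534.867

534.9 ms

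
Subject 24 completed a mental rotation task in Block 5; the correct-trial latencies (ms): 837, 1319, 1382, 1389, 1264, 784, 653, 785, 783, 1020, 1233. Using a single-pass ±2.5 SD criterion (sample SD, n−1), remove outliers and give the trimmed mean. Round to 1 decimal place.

n = 11, ΣRT = 11449, M = 1040.818
Σ(x−M)² = 792011.64; s = √(792011.64/10) = 281.427
Cutoffs: 1040.818 ± 2.5·281.427 → [337.3, 1744.4]
No RTs fall outside the cutoffs; all 11 retained. Mean = 11449/11 = 1040.818

1040.8 ms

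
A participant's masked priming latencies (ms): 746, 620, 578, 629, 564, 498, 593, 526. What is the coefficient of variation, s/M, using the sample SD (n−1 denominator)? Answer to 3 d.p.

0.127

n = 8, Σ = 4754, M = 594.2500
Σ(x−M)² = 40001.500; s = √(40001.500/7) = 75.5943
CV = 75.5943 / 594.2500 = 0.12721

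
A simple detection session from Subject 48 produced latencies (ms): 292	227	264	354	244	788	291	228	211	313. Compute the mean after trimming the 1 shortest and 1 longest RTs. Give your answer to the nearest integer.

277 ms

Sorted: 211, 227, 228, 244, 264, 291, 292, 313, 354, 788
Drop lowest 1 (211) and highest 1 (788)
Remaining (n=8): Σ = 2213, mean = 2213/8 = 276.625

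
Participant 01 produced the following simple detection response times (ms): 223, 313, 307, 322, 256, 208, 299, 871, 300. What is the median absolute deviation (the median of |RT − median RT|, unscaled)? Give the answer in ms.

22 ms

Sorted: 208, 223, 256, 299, 300, 307, 313, 322, 871 → median = 300
|x − 300|: 77, 13, 7, 22, 44, 92, 1, 571, 0
Sorted deviations: 0, 1, 7, 13, 22, 44, 77, 92, 571 → MAD = 22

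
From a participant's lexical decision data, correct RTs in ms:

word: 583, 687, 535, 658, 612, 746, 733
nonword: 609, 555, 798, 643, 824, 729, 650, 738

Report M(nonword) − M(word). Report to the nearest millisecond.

43 ms

M(word) = 4554/7 = 650.571
M(nonword) = 5546/8 = 693.250
Difference = 693.250 − 650.571 = 42.679 ms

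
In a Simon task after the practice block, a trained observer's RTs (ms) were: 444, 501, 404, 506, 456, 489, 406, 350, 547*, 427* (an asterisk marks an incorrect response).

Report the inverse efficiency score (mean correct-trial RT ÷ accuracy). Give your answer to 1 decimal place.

Correct trials (n=8): 444, 501, 404, 506, 456, 489, 406, 350
Mean correct RT = 3556/8 = 444.5000 ms
Proportion correct = 8/10
IES = 444.5000 / (8/10) = 555.625 ms

555.6 ms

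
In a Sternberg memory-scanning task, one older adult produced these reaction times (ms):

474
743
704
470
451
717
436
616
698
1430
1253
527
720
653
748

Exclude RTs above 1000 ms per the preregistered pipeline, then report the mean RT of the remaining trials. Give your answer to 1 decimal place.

Excluded: 1253, 1430
Retained (n=13): Σ = 7957
Mean = 7957/13 = 612.0769

612.1 ms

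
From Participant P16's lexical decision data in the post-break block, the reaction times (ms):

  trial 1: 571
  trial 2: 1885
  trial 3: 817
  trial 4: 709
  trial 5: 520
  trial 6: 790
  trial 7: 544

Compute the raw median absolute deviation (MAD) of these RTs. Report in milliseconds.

138 ms

Sorted: 520, 544, 571, 709, 790, 817, 1885 → median = 709
|x − 709|: 138, 1176, 108, 0, 189, 81, 165
Sorted deviations: 0, 81, 108, 138, 165, 189, 1176 → MAD = 138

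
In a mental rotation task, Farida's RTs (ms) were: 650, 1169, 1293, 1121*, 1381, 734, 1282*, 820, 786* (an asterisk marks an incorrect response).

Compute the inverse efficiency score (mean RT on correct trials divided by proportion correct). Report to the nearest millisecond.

Correct trials (n=6): 650, 1169, 1293, 1381, 734, 820
Mean correct RT = 6047/6 = 1007.8333 ms
Proportion correct = 6/9
IES = 1007.8333 / (6/9) = 1511.750 ms

1512 ms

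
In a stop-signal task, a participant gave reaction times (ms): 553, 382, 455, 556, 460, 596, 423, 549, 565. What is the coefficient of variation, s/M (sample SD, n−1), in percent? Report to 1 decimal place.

n = 9, Σ = 4539, M = 504.3333
Σ(x−M)² = 45096.000; s = √(45096.000/8) = 75.0800
CV = 75.0800 / 504.3333 = 0.14887 = 14.887%

14.9%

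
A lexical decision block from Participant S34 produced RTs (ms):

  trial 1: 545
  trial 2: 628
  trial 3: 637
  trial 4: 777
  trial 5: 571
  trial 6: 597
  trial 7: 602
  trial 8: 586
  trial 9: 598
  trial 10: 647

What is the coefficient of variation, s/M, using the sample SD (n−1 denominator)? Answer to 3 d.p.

0.103

n = 10, Σ = 6188, M = 618.8000
Σ(x−M)² = 36235.600; s = √(36235.600/9) = 63.4522
CV = 63.4522 / 618.8000 = 0.10254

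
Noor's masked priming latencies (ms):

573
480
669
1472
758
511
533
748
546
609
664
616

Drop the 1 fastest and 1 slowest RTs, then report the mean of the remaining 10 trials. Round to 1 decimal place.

Sorted: 480, 511, 533, 546, 573, 609, 616, 664, 669, 748, 758, 1472
Drop lowest 1 (480) and highest 1 (1472)
Remaining (n=10): Σ = 6227, mean = 6227/10 = 622.700

622.7 ms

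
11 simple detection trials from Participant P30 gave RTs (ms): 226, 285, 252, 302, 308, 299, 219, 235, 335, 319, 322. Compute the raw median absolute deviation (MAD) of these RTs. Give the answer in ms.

23 ms

Sorted: 219, 226, 235, 252, 285, 299, 302, 308, 319, 322, 335 → median = 299
|x − 299|: 73, 14, 47, 3, 9, 0, 80, 64, 36, 20, 23
Sorted deviations: 0, 3, 9, 14, 20, 23, 36, 47, 64, 73, 80 → MAD = 23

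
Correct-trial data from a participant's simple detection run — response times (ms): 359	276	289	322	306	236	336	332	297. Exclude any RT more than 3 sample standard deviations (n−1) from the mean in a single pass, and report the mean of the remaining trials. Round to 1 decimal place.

305.9 ms

n = 9, ΣRT = 2753, M = 305.889
Σ(x−M)² = 10810.89; s = √(10810.89/8) = 36.761
Cutoffs: 305.889 ± 3·36.761 → [195.6, 416.2]
No RTs fall outside the cutoffs; all 9 retained. Mean = 2753/9 = 305.889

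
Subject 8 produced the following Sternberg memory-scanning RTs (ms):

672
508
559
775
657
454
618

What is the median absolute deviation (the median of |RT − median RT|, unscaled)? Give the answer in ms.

Sorted: 454, 508, 559, 618, 657, 672, 775 → median = 618
|x − 618|: 54, 110, 59, 157, 39, 164, 0
Sorted deviations: 0, 39, 54, 59, 110, 157, 164 → MAD = 59

59 ms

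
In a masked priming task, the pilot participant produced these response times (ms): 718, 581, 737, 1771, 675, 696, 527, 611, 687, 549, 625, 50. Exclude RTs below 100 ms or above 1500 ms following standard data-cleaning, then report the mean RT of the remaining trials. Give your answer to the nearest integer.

Excluded: 50, 1771
Retained (n=10): Σ = 6406
Mean = 6406/10 = 640.6000

641 ms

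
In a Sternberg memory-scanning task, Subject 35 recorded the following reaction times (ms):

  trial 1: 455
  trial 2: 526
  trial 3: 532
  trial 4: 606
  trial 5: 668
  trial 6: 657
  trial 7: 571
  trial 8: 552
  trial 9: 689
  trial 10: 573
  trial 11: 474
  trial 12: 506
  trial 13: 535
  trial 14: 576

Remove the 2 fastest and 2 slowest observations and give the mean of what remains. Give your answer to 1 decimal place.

563.4 ms

Sorted: 455, 474, 506, 526, 532, 535, 552, 571, 573, 576, 606, 657, 668, 689
Drop lowest 2 (455, 474) and highest 2 (668, 689)
Remaining (n=10): Σ = 5634, mean = 5634/10 = 563.400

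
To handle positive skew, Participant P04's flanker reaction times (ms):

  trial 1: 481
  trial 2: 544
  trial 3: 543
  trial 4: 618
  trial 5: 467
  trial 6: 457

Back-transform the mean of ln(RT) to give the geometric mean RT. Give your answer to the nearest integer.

515 ms

ln(RT): 6.1759, 6.2989, 6.2971, 6.4265, 6.1463, 6.1247
Mean ln(RT) = 37.4694/6 = 6.24490
Geometric mean = exp(6.24490) = 515.38 ms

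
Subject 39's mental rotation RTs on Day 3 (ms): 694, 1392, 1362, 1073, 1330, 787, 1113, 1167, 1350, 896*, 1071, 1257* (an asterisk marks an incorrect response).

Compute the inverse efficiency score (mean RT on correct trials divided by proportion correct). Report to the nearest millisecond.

Correct trials (n=10): 694, 1392, 1362, 1073, 1330, 787, 1113, 1167, 1350, 1071
Mean correct RT = 11339/10 = 1133.9000 ms
Proportion correct = 10/12
IES = 1133.9000 / (10/12) = 1360.680 ms

1361 ms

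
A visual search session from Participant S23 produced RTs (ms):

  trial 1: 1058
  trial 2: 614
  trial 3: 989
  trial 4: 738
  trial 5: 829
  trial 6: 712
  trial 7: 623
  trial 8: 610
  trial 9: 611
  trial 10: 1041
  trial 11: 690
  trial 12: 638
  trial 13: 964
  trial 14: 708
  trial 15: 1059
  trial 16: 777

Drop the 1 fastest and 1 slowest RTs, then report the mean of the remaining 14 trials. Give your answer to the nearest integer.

785 ms

Sorted: 610, 611, 614, 623, 638, 690, 708, 712, 738, 777, 829, 964, 989, 1041, 1058, 1059
Drop lowest 1 (610) and highest 1 (1059)
Remaining (n=14): Σ = 10992, mean = 10992/14 = 785.143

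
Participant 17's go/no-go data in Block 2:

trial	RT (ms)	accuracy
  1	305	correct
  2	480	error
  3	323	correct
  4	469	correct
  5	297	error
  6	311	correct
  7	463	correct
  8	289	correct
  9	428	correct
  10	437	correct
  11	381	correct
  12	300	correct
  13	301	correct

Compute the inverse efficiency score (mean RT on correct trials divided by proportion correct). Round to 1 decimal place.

430.5 ms

Correct trials (n=11): 305, 323, 469, 311, 463, 289, 428, 437, 381, 300, 301
Mean correct RT = 4007/11 = 364.2727 ms
Proportion correct = 11/13
IES = 364.2727 / (11/13) = 430.504 ms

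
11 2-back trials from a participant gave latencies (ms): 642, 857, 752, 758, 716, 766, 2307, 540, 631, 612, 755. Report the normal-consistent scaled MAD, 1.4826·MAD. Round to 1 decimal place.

155.7 ms

Sorted: 540, 612, 631, 642, 716, 752, 755, 758, 766, 857, 2307 → median = 752
|x − 752| sorted: 0, 3, 6, 14, 36, 105, 110, 121, 140, 212, 1555 → MAD = 105
Robust SD ≈ 1.4826 × 105 = 155.673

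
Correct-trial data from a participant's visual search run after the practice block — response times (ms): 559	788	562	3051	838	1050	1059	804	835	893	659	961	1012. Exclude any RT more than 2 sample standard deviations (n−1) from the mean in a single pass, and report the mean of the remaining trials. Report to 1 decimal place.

835.0 ms

n = 13, ΣRT = 13071, M = 1005.462
Σ(x−M)² = 4864743.23; s = √(4864743.23/12) = 636.707
Cutoffs: 1005.462 ± 2·636.707 → [-268.0, 2278.9]
Outside: 3051 → excluded.
Retained (n=12): Σ = 10020, mean = 10020/12 = 835.000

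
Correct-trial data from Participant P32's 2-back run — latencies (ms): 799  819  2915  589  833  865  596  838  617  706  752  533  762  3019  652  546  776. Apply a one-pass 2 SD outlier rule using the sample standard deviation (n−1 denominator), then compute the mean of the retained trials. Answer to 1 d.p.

712.2 ms

n = 17, ΣRT = 16617, M = 977.471
Σ(x−M)² = 9159372.24; s = √(9159372.24/16) = 756.611
Cutoffs: 977.471 ± 2·756.611 → [-535.8, 2490.7]
Outside: 2915, 3019 → excluded.
Retained (n=15): Σ = 10683, mean = 10683/15 = 712.200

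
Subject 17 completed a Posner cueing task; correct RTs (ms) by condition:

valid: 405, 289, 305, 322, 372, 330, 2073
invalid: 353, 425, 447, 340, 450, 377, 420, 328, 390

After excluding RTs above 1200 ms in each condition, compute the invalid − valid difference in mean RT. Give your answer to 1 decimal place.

valid: exclude 2073
M(valid) = 2023/6 = 337.167
M(invalid) = 3530/9 = 392.222
Difference = 392.222 − 337.167 = 55.056 ms

55.1 ms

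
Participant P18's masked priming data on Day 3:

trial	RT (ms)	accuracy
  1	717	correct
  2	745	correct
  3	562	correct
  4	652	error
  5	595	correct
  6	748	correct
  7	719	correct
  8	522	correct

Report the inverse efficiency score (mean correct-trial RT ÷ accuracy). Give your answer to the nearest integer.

752 ms

Correct trials (n=7): 717, 745, 562, 595, 748, 719, 522
Mean correct RT = 4608/7 = 658.2857 ms
Proportion correct = 7/8
IES = 658.2857 / (7/8) = 752.327 ms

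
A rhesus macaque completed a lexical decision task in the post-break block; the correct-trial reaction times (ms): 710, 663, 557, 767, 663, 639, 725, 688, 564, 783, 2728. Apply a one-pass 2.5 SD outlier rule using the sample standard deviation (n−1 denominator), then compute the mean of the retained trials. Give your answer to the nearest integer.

676 ms

n = 11, ΣRT = 9487, M = 862.455
Σ(x−M)² = 3880128.73; s = √(3880128.73/10) = 622.907
Cutoffs: 862.455 ± 2.5·622.907 → [-694.8, 2419.7]
Outside: 2728 → excluded.
Retained (n=10): Σ = 6759, mean = 6759/10 = 675.900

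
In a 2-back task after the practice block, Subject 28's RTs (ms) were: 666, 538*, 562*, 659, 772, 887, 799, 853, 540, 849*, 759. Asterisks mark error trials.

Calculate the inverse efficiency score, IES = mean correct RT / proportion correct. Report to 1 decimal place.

1020.1 ms

Correct trials (n=8): 666, 659, 772, 887, 799, 853, 540, 759
Mean correct RT = 5935/8 = 741.8750 ms
Proportion correct = 8/11
IES = 741.8750 / (8/11) = 1020.078 ms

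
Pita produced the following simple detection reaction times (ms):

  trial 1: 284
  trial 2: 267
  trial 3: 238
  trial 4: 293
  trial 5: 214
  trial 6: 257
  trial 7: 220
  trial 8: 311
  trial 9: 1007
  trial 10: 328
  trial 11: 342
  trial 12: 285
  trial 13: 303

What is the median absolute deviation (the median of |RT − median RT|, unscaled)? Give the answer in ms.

28 ms

Sorted: 214, 220, 238, 257, 267, 284, 285, 293, 303, 311, 328, 342, 1007 → median = 285
|x − 285|: 1, 18, 47, 8, 71, 28, 65, 26, 722, 43, 57, 0, 18
Sorted deviations: 0, 1, 8, 18, 18, 26, 28, 43, 47, 57, 65, 71, 722 → MAD = 28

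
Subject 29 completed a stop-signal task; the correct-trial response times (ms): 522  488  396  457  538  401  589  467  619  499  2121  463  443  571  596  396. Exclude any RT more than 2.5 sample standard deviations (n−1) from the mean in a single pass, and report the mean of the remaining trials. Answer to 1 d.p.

n = 16, ΣRT = 9566, M = 597.875
Σ(x−M)² = 2551769.75; s = √(2551769.75/15) = 412.454
Cutoffs: 597.875 ± 2.5·412.454 → [-433.3, 1629.0]
Outside: 2121 → excluded.
Retained (n=15): Σ = 7445, mean = 7445/15 = 496.333

496.3 ms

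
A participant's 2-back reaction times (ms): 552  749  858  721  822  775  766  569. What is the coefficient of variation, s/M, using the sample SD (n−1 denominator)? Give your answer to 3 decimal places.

0.153

n = 8, Σ = 5812, M = 726.5000
Σ(x−M)² = 86118.000; s = √(86118.000/7) = 110.9170
CV = 110.9170 / 726.5000 = 0.15267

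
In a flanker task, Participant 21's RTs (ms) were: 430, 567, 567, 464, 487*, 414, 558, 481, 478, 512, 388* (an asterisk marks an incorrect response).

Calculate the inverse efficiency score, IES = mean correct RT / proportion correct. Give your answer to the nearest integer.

Correct trials (n=9): 430, 567, 567, 464, 414, 558, 481, 478, 512
Mean correct RT = 4471/9 = 496.7778 ms
Proportion correct = 9/11
IES = 496.7778 / (9/11) = 607.173 ms

607 ms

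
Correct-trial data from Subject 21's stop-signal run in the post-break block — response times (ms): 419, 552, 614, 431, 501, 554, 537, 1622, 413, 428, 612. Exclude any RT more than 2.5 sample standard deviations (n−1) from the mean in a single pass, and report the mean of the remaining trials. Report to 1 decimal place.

n = 11, ΣRT = 6683, M = 607.545
Σ(x−M)² = 1188262.73; s = √(1188262.73/10) = 344.712
Cutoffs: 607.545 ± 2.5·344.712 → [-254.2, 1469.3]
Outside: 1622 → excluded.
Retained (n=10): Σ = 5061, mean = 5061/10 = 506.100

506.1 ms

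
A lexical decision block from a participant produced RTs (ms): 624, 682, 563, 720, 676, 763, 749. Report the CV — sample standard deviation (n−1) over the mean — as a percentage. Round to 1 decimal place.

10.4%

n = 7, Σ = 4777, M = 682.4286
Σ(x−M)² = 30053.714; s = √(30053.714/6) = 70.7740
CV = 70.7740 / 682.4286 = 0.10371 = 10.371%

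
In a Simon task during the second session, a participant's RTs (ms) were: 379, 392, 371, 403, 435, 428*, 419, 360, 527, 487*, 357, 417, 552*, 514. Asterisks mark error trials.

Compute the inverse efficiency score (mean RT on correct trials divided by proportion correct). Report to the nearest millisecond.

Correct trials (n=11): 379, 392, 371, 403, 435, 419, 360, 527, 357, 417, 514
Mean correct RT = 4574/11 = 415.8182 ms
Proportion correct = 11/14
IES = 415.8182 / (11/14) = 529.223 ms

529 ms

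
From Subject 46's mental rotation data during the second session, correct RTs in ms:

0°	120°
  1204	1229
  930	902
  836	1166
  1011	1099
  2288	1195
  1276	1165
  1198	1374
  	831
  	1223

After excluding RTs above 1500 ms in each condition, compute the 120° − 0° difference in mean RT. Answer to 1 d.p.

0°: exclude 2288
M(0°) = 6455/6 = 1075.833
M(120°) = 10184/9 = 1131.556
Difference = 1131.556 − 1075.833 = 55.722 ms

55.7 ms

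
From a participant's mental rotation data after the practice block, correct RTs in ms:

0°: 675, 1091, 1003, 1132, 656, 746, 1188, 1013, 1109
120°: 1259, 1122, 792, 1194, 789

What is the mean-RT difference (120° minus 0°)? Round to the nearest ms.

74 ms

M(0°) = 8613/9 = 957.000
M(120°) = 5156/5 = 1031.200
Difference = 1031.200 − 957.000 = 74.200 ms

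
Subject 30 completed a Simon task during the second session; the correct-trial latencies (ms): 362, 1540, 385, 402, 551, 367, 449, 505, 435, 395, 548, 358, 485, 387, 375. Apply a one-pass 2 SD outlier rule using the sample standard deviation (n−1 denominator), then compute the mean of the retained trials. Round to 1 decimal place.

428.9 ms

n = 15, ΣRT = 7544, M = 502.933
Σ(x−M)² = 1212596.93; s = √(1212596.93/14) = 294.303
Cutoffs: 502.933 ± 2·294.303 → [-85.7, 1091.5]
Outside: 1540 → excluded.
Retained (n=14): Σ = 6004, mean = 6004/14 = 428.857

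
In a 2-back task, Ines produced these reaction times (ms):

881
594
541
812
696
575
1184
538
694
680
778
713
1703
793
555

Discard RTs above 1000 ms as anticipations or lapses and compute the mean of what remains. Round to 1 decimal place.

Excluded: 1184, 1703
Retained (n=13): Σ = 8850
Mean = 8850/13 = 680.7692

680.8 ms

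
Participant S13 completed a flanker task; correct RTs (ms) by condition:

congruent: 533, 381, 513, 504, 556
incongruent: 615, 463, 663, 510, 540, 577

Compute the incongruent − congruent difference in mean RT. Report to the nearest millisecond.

64 ms

M(congruent) = 2487/5 = 497.400
M(incongruent) = 3368/6 = 561.333
Difference = 561.333 − 497.400 = 63.933 ms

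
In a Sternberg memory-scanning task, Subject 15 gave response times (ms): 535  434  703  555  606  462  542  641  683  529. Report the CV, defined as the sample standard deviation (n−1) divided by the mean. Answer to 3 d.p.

0.156

n = 10, Σ = 5690, M = 569.0000
Σ(x−M)² = 70860.000; s = √(70860.000/9) = 88.7318
CV = 88.7318 / 569.0000 = 0.15594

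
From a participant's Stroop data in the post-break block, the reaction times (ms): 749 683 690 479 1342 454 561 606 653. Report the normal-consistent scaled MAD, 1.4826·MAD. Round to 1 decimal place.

Sorted: 454, 479, 561, 606, 653, 683, 690, 749, 1342 → median = 653
|x − 653| sorted: 0, 30, 37, 47, 92, 96, 174, 199, 689 → MAD = 92
Robust SD ≈ 1.4826 × 92 = 136.399

136.4 ms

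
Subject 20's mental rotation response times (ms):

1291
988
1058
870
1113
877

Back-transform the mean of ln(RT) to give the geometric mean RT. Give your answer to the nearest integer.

1023 ms

ln(RT): 7.1632, 6.8957, 6.9641, 6.7685, 7.0148, 6.7765
Mean ln(RT) = 41.5828/6 = 6.93047
Geometric mean = exp(6.93047) = 1022.97 ms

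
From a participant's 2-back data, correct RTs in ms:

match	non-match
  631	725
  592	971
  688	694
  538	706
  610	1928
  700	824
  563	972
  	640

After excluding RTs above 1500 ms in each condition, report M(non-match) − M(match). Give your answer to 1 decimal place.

non-match: exclude 1928
M(match) = 4322/7 = 617.429
M(non-match) = 5532/7 = 790.286
Difference = 790.286 − 617.429 = 172.857 ms

172.9 ms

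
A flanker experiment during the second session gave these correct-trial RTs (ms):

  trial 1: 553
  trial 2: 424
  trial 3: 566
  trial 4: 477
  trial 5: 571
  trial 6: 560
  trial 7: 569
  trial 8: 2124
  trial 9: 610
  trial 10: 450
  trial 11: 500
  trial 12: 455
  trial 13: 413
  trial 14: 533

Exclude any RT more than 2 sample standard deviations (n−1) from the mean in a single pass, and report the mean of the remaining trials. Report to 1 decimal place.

n = 14, ΣRT = 8805, M = 628.929
Σ(x−M)² = 2456814.93; s = √(2456814.93/13) = 434.725
Cutoffs: 628.929 ± 2·434.725 → [-240.5, 1498.4]
Outside: 2124 → excluded.
Retained (n=13): Σ = 6681, mean = 6681/13 = 513.923

513.9 ms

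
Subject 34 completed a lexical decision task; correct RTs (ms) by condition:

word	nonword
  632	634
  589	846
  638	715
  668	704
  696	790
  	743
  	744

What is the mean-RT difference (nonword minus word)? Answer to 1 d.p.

M(word) = 3223/5 = 644.600
M(nonword) = 5176/7 = 739.429
Difference = 739.429 − 644.600 = 94.829 ms

94.8 ms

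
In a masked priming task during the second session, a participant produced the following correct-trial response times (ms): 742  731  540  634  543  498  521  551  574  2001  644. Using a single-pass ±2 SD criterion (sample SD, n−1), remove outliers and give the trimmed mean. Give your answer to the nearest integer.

n = 11, ΣRT = 7979, M = 725.364
Σ(x−M)² = 1856912.55; s = √(1856912.55/10) = 430.919
Cutoffs: 725.364 ± 2·430.919 → [-136.5, 1587.2]
Outside: 2001 → excluded.
Retained (n=10): Σ = 5978, mean = 5978/10 = 597.800

598 ms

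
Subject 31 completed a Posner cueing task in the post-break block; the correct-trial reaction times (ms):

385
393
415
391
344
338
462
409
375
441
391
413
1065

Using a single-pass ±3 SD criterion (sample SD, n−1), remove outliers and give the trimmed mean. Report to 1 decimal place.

n = 13, ΣRT = 5822, M = 447.846
Σ(x−M)² = 426505.69; s = √(426505.69/12) = 188.526
Cutoffs: 447.846 ± 3·188.526 → [-117.7, 1013.4]
Outside: 1065 → excluded.
Retained (n=12): Σ = 4757, mean = 4757/12 = 396.417

396.4 ms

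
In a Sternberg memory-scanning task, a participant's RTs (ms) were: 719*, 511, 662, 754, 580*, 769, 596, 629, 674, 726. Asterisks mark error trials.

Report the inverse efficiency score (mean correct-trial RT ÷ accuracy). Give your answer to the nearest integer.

Correct trials (n=8): 511, 662, 754, 769, 596, 629, 674, 726
Mean correct RT = 5321/8 = 665.1250 ms
Proportion correct = 8/10
IES = 665.1250 / (8/10) = 831.406 ms

831 ms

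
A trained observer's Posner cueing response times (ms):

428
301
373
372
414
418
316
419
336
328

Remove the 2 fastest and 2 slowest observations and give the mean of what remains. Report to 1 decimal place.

373.5 ms

Sorted: 301, 316, 328, 336, 372, 373, 414, 418, 419, 428
Drop lowest 2 (301, 316) and highest 2 (419, 428)
Remaining (n=6): Σ = 2241, mean = 2241/6 = 373.500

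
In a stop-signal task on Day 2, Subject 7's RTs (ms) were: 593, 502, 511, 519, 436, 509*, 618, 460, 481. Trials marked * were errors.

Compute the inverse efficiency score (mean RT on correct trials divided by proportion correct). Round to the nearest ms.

579 ms

Correct trials (n=8): 593, 502, 511, 519, 436, 618, 460, 481
Mean correct RT = 4120/8 = 515.0000 ms
Proportion correct = 8/9
IES = 515.0000 / (8/9) = 579.375 ms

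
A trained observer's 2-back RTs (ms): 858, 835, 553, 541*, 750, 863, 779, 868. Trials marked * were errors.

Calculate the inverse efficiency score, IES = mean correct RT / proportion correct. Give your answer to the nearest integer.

899 ms

Correct trials (n=7): 858, 835, 553, 750, 863, 779, 868
Mean correct RT = 5506/7 = 786.5714 ms
Proportion correct = 7/8
IES = 786.5714 / (7/8) = 898.939 ms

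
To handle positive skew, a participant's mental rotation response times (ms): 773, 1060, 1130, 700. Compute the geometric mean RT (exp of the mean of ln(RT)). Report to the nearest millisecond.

ln(RT): 6.6503, 6.9660, 7.0300, 6.5511
Mean ln(RT) = 27.1974/4 = 6.79934
Geometric mean = exp(6.79934) = 897.25 ms

897 ms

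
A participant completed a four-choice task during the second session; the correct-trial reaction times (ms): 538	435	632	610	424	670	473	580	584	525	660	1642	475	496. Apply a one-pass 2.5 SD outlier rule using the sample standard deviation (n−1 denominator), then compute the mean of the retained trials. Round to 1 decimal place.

n = 14, ΣRT = 8744, M = 624.571
Σ(x−M)² = 1197831.43; s = √(1197831.43/13) = 303.547
Cutoffs: 624.571 ± 2.5·303.547 → [-134.3, 1383.4]
Outside: 1642 → excluded.
Retained (n=13): Σ = 7102, mean = 7102/13 = 546.308

546.3 ms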